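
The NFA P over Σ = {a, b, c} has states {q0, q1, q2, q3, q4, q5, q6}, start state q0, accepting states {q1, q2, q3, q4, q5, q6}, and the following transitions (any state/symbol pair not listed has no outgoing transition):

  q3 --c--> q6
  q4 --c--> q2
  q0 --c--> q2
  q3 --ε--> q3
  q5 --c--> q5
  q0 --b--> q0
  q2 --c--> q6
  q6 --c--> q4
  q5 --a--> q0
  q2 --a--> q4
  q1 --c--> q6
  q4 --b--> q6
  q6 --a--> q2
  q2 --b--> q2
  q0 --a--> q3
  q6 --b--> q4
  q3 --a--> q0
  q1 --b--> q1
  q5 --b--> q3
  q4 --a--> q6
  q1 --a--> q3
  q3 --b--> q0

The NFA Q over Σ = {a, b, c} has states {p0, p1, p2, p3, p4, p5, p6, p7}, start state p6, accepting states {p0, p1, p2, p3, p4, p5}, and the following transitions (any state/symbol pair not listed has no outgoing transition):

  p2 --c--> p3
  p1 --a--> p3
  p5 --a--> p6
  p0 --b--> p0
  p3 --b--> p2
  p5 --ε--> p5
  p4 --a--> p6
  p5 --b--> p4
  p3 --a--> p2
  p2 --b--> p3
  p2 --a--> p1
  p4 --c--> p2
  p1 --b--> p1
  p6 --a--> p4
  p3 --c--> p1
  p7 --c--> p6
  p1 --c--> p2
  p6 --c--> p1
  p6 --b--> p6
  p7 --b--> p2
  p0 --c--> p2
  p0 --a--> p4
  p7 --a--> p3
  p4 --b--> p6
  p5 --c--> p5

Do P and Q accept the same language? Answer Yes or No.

Exploring the product automaton P × Q from the start pair (q0, p6), following both machines on each input symbol, reaches 5 state pairs: (q0, p6), (q3, p4), (q2, p1), (q6, p2), (q4, p3).
P accepts in {q1, q2, q3, q4, q5, q6} and Q accepts in {p0, p1, p2, p3, p4, p5}. In every reachable pair the two components are either both accepting — (q3, p4), (q2, p1), (q6, p2), (q4, p3) — or both non-accepting, so no string is accepted by exactly one of the machines: L(P) \ L(Q) and L(Q) \ L(P) are both empty.
Hence every string is accepted by P iff it is accepted by Q, and the two languages coincide.

Yes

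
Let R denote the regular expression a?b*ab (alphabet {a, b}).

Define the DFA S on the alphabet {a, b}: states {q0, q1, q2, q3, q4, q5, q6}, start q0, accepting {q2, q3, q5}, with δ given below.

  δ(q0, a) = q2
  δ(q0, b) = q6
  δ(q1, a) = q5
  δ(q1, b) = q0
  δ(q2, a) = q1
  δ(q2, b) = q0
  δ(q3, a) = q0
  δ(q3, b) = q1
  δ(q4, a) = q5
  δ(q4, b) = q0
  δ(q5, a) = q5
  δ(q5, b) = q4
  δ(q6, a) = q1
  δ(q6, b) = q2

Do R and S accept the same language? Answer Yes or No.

The string ab is accepted by R but rejected by S.
So L(R) ≠ L(S).

No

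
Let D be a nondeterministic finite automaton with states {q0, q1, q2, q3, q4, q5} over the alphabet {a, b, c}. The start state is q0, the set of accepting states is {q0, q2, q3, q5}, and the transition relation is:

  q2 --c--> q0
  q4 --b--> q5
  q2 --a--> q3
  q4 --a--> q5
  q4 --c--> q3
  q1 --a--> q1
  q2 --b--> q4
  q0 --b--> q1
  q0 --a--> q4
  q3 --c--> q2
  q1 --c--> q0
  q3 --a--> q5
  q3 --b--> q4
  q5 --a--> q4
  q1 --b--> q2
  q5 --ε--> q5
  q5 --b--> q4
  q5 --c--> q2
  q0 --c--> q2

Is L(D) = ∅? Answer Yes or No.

No

The empty string ε is accepted: the run q0 ends in the accepting state q0.
Since at least one string is accepted, L(D) is not empty.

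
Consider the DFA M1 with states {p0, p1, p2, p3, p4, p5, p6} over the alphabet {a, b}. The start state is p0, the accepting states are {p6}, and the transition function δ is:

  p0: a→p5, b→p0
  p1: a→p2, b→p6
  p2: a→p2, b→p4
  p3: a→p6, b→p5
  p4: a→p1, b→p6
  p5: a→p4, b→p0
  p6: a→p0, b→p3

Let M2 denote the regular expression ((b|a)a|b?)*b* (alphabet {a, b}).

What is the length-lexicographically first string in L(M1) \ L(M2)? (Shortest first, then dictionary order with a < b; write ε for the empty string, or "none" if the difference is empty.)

aaab

The string aaab is accepted by M1 but not by M2.
No shorter string lies in the difference, and aaab is the lexicographically first length-4 string in L(M1) \ L(M2).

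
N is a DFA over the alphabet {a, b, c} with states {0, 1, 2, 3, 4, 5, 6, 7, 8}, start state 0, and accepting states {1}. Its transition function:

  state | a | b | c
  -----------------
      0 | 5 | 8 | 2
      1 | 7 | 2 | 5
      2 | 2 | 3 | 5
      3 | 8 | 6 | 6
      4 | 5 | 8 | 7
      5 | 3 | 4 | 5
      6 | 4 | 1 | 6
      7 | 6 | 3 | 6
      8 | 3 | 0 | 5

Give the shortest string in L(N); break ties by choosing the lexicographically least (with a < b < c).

aabb

A breadth-first search from 0 reaches an accepting state first via the path 0 → 5 → 3 → 6 → 1 on input aabb.
No string of length < 4 is accepted (BFS exhausts all shorter strings without reaching an accepting state), and aabb is the lexicographically least accepting string of length 4.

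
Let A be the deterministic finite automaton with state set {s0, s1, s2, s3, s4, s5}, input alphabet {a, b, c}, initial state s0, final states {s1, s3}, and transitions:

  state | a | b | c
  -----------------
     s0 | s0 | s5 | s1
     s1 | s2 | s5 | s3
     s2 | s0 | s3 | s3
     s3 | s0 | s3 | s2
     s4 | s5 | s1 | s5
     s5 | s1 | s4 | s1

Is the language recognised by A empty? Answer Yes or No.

The string c is accepted: the run s0 → s1 ends in the accepting state s1.
Since at least one string is accepted, L(A) is not empty.

No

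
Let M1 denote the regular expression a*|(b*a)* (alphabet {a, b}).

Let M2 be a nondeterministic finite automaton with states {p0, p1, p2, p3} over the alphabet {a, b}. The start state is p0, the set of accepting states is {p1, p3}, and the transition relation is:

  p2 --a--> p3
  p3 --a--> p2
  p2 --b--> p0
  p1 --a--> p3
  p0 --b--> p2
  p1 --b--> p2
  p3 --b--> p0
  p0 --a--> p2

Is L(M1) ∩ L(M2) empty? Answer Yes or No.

No

The string aa is accepted by both M1 and M2.
Hence L(M1) ∩ L(M2) ≠ ∅.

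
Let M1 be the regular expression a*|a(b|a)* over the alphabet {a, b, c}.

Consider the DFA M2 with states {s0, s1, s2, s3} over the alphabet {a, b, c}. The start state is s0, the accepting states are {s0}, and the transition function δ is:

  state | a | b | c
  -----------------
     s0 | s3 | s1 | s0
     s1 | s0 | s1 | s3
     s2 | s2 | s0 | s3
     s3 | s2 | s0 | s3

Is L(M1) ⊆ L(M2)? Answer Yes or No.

The string a is in L(M1) but not in L(M2).
So L(M1) ⊄ L(M2).

No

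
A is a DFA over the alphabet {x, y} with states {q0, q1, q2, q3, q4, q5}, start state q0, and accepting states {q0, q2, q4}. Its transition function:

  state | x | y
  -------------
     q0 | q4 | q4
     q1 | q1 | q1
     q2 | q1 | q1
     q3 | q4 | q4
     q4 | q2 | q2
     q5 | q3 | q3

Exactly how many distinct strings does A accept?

The useful subgraph on states {q0, q2, q4} is acyclic, so L(A) is finite; the longest accepting path visits 3 useful states, giving maximum string length 2.
Counting accepting paths from q0 by length: 1 of length 0, 2 of length 1, 4 of length 2. Total 7.

7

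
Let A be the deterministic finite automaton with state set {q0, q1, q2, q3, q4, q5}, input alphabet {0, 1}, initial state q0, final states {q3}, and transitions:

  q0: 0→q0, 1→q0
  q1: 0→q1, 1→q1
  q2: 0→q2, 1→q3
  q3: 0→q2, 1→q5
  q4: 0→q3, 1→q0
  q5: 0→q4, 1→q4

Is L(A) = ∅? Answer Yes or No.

Yes

The states reachable from the start state are {q0}.
None of the accepting states {q3} is reachable, so no string is accepted and L(A) = ∅.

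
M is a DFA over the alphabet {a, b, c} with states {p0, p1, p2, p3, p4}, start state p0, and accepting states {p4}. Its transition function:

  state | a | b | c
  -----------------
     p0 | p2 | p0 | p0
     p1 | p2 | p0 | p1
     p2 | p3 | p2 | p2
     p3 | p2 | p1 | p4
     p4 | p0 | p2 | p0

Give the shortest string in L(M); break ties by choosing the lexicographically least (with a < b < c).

aac

A breadth-first search from p0 reaches an accepting state first via the path p0 → p2 → p3 → p4 on input aac.
No string of length < 3 is accepted (BFS exhausts all shorter strings without reaching an accepting state), and aac is the lexicographically least accepting string of length 3.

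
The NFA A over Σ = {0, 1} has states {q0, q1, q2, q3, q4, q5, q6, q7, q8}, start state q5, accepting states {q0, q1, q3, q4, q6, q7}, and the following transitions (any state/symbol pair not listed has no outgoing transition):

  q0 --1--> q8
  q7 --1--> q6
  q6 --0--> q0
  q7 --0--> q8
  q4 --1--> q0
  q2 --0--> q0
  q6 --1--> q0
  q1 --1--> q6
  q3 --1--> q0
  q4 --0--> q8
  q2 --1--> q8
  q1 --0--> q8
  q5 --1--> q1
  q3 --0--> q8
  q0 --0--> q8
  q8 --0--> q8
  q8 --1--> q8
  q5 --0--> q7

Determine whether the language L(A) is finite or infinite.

finite

The useful states (reachable from q5 and able to reach an accepting state) are {q0, q1, q5, q6, q7}.
Restricted to these states the transition graph has no cycle, so every accepting path has bounded length and L is finite.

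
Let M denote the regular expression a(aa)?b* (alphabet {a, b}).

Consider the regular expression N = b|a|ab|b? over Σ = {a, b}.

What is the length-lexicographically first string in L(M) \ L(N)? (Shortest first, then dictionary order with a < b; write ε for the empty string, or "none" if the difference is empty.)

aaa

The string aaa is accepted by M but not by N.
No shorter string lies in the difference, and aaa is the lexicographically first length-3 string in L(M) \ L(N).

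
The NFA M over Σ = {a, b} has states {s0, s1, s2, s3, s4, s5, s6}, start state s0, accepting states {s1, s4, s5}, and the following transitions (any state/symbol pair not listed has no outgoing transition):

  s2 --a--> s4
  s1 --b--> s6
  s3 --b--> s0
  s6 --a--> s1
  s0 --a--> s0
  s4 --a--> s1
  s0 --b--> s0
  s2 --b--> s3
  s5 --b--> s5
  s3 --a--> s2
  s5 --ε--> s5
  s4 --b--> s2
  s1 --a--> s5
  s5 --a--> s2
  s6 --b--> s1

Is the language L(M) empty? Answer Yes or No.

The states reachable from the start state are {s0}.
None of the accepting states {s1, s4, s5} is reachable, so no string is accepted and L(M) = ∅.

Yes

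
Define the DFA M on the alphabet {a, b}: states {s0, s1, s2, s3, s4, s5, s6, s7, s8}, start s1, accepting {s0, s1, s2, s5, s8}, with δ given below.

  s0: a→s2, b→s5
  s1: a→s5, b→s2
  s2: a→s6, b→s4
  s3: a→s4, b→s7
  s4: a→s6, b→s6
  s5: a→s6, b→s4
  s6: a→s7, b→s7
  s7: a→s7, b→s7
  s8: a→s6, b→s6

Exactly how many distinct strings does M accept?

3

The useful subgraph on states {s1, s2, s5} is acyclic, so L(M) is finite; the longest accepting path visits 2 useful states, giving maximum string length 1.
Counting accepting paths from s1 by length: 1 of length 0, 2 of length 1. Total 3.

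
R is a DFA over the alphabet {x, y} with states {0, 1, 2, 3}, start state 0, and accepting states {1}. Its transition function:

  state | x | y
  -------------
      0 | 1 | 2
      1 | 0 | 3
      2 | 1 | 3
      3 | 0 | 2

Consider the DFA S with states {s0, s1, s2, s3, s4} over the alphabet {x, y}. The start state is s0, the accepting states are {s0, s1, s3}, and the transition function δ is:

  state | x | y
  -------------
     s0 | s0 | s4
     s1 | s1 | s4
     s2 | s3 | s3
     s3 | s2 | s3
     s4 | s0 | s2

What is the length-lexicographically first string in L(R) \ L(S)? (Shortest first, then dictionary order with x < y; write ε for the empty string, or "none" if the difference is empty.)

The string yyxx is accepted by R but not by S.
No shorter string lies in the difference, and yyxx is the lexicographically first length-4 string in L(R) \ L(S).

yyxx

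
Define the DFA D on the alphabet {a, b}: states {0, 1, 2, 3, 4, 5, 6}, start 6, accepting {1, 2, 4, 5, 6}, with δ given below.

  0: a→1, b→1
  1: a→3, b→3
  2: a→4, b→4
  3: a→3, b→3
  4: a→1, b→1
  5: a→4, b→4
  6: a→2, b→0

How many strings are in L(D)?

10

The useful subgraph on states {0, 1, 2, 4, 6} is acyclic, so L(D) is finite; the longest accepting path visits 4 useful states, giving maximum string length 3.
Counting accepting paths from 6 by length: 1 of length 0, 1 of length 1, 4 of length 2, 4 of length 3. Total 10.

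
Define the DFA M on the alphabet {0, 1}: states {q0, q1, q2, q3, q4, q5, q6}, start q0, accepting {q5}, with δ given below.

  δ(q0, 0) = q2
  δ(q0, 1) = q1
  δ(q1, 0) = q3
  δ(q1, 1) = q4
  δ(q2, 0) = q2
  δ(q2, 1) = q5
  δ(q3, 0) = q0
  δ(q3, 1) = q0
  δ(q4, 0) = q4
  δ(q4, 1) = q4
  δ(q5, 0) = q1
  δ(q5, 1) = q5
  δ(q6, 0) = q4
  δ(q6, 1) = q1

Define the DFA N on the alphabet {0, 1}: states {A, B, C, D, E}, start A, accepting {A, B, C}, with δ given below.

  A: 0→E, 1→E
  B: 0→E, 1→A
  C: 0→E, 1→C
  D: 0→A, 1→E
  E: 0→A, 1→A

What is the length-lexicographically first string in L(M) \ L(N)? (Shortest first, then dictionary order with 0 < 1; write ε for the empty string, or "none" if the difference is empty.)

001

The string 001 is accepted by M but not by N.
No shorter string lies in the difference, and 001 is the lexicographically first length-3 string in L(M) \ L(N).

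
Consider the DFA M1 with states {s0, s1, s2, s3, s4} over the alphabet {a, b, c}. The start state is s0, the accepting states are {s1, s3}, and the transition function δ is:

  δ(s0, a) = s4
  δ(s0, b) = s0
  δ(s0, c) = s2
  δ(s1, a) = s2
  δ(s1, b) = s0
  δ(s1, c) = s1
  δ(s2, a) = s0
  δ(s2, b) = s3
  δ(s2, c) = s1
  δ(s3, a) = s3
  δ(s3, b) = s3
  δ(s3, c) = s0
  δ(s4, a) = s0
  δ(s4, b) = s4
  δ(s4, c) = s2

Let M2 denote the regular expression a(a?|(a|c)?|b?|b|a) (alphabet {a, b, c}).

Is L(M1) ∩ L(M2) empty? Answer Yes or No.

Converting the expression M2 to a DFA (subset construction, then merging equivalent states) gives the minimal DFA with states {r0, r1, r2, r3}, start state r0, accepting states {r1, r3} and transitions r0: a→r1, b→r2, c→r2; r1: a→r3, b→r3, c→r3; r2: a→r2, b→r2, c→r2; r3: a→r2, b→r2, c→r2.
Exploring the product automaton M1 × M2 from the start pair (s0, r0), following both machines on each input symbol, reaches 10 state pairs: (s0, r0), (s4, r1), (s0, r2), (s2, r2), (s0, r3), (s4, r3), (s2, r3), (s4, r2), (s3, r2), (s1, r2).
M1 accepts in {s1, s3} and M2 accepts in {r1, r3}; no reachable pair has both components accepting, so no string drives both machines to acceptance simultaneously and L(M1) ∩ L(M2) = ∅.
So no string is accepted by both, and the intersection is empty.

Yes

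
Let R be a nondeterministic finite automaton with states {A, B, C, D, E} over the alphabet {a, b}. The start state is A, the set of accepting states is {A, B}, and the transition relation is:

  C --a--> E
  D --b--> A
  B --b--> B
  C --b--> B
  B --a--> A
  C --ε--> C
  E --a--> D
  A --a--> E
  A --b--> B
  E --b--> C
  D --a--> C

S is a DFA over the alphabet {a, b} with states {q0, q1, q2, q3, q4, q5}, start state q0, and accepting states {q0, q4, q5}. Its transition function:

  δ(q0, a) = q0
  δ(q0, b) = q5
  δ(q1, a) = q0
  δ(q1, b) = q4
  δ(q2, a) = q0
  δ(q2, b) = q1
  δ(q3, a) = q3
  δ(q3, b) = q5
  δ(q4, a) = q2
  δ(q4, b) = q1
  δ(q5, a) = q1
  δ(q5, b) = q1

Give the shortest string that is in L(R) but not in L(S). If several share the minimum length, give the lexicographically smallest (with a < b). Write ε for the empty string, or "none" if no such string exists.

The string ba is accepted by R but not by S.
No shorter string lies in the difference, and ba is the lexicographically first length-2 string in L(R) \ L(S).

ba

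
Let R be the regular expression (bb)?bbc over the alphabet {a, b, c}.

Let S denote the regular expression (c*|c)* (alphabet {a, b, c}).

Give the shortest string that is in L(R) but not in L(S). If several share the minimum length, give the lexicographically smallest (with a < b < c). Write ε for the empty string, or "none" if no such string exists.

bbc

The string bbc is accepted by R but not by S.
No shorter string lies in the difference, and bbc is the lexicographically first length-3 string in L(R) \ L(S).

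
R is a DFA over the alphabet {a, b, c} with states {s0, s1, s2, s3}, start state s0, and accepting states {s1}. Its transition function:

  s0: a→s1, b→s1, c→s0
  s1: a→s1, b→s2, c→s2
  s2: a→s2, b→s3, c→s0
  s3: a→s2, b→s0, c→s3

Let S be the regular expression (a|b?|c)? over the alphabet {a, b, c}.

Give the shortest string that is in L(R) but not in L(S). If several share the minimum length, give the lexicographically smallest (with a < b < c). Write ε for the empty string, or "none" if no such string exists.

aa

The string aa is accepted by R but not by S.
No shorter string lies in the difference, and aa is the lexicographically first length-2 string in L(R) \ L(S).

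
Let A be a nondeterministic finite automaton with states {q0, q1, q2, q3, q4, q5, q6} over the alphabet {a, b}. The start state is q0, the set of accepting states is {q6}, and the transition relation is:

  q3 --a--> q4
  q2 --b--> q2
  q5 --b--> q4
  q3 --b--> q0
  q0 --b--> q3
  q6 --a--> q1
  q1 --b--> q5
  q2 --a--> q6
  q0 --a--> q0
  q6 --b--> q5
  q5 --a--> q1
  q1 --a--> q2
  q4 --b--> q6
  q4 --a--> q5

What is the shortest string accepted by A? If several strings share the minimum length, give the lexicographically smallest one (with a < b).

A breadth-first search from q0 reaches an accepting state first via the path q0 → q3 → q4 → q6 on input bab.
No string of length < 3 is accepted (BFS exhausts all shorter strings without reaching an accepting state), and bab is the lexicographically least accepting string of length 3.

bab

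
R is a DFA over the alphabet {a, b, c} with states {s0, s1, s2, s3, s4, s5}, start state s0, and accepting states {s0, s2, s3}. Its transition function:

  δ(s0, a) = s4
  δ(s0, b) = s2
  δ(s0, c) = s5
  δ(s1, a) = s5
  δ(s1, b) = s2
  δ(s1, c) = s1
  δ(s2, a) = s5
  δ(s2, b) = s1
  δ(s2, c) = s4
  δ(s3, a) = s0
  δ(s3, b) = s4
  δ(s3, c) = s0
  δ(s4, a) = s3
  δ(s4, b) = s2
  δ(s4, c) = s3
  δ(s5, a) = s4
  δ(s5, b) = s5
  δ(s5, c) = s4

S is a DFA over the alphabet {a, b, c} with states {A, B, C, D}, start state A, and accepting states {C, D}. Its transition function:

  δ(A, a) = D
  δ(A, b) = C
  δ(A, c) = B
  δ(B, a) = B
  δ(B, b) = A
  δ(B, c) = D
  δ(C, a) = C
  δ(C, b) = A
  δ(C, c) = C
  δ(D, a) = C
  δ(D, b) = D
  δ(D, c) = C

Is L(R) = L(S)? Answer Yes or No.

The empty string ε is accepted by R but rejected by S.
So L(R) ≠ L(S).

No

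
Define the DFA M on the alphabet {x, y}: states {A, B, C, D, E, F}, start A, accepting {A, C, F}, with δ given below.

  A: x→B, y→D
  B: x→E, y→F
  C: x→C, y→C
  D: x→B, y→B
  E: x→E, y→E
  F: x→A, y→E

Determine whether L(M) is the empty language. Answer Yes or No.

No

The empty string ε is accepted: the run A ends in the accepting state A.
Since at least one string is accepted, L(M) is not empty.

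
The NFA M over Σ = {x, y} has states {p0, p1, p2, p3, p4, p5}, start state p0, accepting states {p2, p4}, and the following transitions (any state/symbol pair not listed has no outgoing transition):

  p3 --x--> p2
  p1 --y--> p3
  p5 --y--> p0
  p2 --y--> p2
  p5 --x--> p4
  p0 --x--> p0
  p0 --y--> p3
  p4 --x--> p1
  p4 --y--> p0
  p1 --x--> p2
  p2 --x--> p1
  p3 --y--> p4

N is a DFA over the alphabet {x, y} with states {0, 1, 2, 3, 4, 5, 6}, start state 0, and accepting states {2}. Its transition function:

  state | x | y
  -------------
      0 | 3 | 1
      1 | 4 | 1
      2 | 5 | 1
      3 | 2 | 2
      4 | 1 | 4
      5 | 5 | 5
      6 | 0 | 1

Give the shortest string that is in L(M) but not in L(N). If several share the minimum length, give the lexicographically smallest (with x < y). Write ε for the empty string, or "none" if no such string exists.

yx

The string yx is accepted by M but not by N.
No shorter string lies in the difference, and yx is the lexicographically first length-2 string in L(M) \ L(N).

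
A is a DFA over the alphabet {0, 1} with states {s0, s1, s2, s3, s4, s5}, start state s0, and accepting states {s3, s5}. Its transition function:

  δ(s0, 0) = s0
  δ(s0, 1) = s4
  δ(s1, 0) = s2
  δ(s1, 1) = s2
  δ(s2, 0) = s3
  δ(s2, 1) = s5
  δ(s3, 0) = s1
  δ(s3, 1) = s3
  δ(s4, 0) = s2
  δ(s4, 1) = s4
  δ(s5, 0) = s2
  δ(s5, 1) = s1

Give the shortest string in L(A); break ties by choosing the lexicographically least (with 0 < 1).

100

A breadth-first search from s0 reaches an accepting state first via the path s0 → s4 → s2 → s3 on input 100.
No string of length < 3 is accepted (BFS exhausts all shorter strings without reaching an accepting state), and 100 is the lexicographically least accepting string of length 3.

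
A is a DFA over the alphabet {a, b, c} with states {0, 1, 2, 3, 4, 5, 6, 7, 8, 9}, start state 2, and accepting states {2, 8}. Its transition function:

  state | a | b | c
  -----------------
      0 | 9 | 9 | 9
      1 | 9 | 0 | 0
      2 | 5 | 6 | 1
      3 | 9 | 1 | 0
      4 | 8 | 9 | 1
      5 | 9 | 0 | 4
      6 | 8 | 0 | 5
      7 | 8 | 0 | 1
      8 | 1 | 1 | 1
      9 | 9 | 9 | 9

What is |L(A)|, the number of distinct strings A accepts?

4

The useful subgraph on states {2, 4, 5, 6, 8} is acyclic, so L(A) is finite; the longest accepting path visits 5 useful states, giving maximum string length 4.
Counting accepting paths from 2 by length: 1 of length 0, 1 of length 2, 1 of length 3, 1 of length 4. Total 4.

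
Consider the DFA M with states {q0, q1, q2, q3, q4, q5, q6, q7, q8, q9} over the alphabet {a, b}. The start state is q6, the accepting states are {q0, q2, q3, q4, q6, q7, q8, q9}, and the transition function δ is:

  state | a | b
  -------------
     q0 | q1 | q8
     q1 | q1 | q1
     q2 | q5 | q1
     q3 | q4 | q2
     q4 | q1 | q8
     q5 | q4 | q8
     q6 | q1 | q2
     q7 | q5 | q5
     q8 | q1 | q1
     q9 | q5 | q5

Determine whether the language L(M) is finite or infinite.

finite

The useful states (reachable from q6 and able to reach an accepting state) are {q2, q4, q5, q6, q8}.
Restricted to these states the transition graph has no cycle, so every accepting path has bounded length and L is finite.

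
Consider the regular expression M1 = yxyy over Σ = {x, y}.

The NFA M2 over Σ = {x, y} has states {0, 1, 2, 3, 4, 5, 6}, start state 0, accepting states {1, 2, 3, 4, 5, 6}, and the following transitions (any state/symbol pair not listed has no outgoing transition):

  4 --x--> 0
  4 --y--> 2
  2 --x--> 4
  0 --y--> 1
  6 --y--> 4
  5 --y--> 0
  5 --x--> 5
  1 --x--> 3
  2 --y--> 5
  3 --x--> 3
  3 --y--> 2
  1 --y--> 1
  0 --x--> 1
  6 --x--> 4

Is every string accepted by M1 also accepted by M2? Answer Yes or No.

Yes

Converting the expression M1 to a DFA (subset construction, then merging equivalent states) gives the minimal DFA with states {r0, r1, r2, r3, r4, r5}, start state r0, accepting states {r5} and transitions r0: x→r1, y→r2; r1: x→r1, y→r1; r2: x→r3, y→r1; r3: x→r1, y→r4; r4: x→r1, y→r5; r5: x→r1, y→r1.
Exploring the product automaton M1 × M2 from the start pair (r0, 0), following both machines on each input symbol, reaches 11 state pairs: (r0, 0), (r1, 1), (r2, 1), (r1, 3), (r3, 3), (r1, 2), (r4, 2), (r1, 4), (r1, 5), (r5, 5), (r1, 0).
M1 accepts in {r5} and M2 accepts in {1, 2, 3, 4, 5, 6}. The reachable pairs whose M1-component is accepting are (r5, 5); in each of them the M2-component is accepting too, so the product for L(M1) \ L(M2) (M1-component accepting, M2-component rejecting) has no reachable accepting pair and the difference is empty.
Hence every string in L(M1) is also in L(M2).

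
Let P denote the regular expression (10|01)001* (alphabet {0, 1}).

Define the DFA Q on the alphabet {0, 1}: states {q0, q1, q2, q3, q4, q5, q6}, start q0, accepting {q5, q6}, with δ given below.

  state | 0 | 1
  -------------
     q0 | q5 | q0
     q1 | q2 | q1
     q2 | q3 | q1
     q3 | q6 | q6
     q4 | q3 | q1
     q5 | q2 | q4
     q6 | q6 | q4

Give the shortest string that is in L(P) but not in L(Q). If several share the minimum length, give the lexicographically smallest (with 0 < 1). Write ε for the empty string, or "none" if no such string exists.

1000

The string 1000 is accepted by P but not by Q.
No shorter string lies in the difference, and 1000 is the lexicographically first length-4 string in L(P) \ L(Q).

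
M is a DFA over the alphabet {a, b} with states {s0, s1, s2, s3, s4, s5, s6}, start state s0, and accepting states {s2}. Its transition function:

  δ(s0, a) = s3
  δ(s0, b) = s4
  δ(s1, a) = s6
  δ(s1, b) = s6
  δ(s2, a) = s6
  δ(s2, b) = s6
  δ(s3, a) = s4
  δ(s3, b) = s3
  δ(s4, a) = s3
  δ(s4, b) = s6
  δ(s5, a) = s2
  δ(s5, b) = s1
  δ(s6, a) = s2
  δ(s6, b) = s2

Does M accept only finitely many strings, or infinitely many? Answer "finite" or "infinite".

State s3 is reachable from the start and can reach an accepting state, and it lies on the cycle s3 → s3.
Traversing that cycle any number of times yields accepted strings of unbounded length, so the language is infinite.

infinite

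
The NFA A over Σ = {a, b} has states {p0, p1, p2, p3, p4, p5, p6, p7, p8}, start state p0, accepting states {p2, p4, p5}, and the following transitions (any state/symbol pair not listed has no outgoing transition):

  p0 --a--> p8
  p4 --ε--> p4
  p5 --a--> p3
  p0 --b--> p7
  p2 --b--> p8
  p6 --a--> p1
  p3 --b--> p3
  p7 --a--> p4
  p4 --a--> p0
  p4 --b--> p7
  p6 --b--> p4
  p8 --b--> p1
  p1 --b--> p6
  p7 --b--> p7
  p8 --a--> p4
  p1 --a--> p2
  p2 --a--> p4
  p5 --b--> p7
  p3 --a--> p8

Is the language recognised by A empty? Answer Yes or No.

The string aa is accepted: the run p0 → p8 → p4 ends in the accepting state p4.
Since at least one string is accepted, L(A) is not empty.

No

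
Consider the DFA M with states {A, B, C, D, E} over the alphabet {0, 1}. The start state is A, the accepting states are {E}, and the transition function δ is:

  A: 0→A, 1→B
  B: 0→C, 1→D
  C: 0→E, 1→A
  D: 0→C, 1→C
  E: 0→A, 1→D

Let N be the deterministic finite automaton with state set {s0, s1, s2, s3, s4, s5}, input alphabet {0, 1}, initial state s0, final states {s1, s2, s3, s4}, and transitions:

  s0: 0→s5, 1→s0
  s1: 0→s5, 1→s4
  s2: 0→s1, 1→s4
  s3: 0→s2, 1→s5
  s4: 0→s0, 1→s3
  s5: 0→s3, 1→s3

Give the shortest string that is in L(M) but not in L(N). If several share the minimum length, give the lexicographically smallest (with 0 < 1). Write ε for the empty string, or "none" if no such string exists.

1110

The string 1110 is accepted by M but not by N.
No shorter string lies in the difference, and 1110 is the lexicographically first length-4 string in L(M) \ L(N).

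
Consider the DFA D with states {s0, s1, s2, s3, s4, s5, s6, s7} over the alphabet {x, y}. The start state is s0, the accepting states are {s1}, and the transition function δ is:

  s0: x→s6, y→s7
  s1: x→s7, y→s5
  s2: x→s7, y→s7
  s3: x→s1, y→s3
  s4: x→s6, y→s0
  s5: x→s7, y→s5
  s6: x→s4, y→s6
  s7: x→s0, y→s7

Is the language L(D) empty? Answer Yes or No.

Yes

The states reachable from the start state are {s0, s4, s6, s7}.
None of the accepting states {s1} is reachable, so no string is accepted and L(D) = ∅.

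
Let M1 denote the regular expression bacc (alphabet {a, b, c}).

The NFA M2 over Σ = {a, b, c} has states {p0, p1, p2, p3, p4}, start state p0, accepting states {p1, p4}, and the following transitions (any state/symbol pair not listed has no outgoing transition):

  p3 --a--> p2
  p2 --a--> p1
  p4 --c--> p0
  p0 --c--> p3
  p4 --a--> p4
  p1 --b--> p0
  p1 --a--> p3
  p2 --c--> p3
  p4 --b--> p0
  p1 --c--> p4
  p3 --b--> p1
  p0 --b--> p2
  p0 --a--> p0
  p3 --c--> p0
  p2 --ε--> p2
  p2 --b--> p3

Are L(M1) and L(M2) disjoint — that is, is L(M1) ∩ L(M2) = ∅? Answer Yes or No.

Yes

Converting the expression M1 to a DFA (subset construction, then merging equivalent states) gives the minimal DFA with states {r0, r1, r2, r3, r4, r5}, start state r0, accepting states {r5} and transitions r0: a→r1, b→r2, c→r1; r1: a→r1, b→r1, c→r1; r2: a→r3, b→r1, c→r1; r3: a→r1, b→r1, c→r4; r4: a→r1, b→r1, c→r5; r5: a→r1, b→r1, c→r1.
Exploring the product automaton M1 × M2 from the start pair (r0, p0), following both machines on each input symbol, reaches 10 state pairs: (r0, p0), (r1, p0), (r2, p2), (r1, p3), (r1, p2), (r3, p1), (r1, p1), (r4, p4), (r1, p4), (r5, p0).
M1 accepts in {r5} and M2 accepts in {p1, p4}; no reachable pair has both components accepting, so no string drives both machines to acceptance simultaneously and L(M1) ∩ L(M2) = ∅.
So no string is accepted by both, and the intersection is empty.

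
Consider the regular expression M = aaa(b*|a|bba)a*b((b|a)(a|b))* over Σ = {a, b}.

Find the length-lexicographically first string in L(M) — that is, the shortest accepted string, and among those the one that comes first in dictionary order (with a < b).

aaab

By inspection of the expression, no string of length less than 4 matches, and aaab is the lexicographically first match of length 4.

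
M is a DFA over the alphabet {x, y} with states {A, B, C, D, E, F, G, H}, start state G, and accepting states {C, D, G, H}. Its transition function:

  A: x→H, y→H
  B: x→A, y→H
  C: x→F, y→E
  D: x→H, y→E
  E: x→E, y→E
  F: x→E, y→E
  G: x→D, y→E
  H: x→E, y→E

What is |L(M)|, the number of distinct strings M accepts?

3

The useful subgraph on states {D, G, H} is acyclic, so L(M) is finite; the longest accepting path visits 3 useful states, giving maximum string length 2.
Counting accepting paths from G by length: 1 of length 0, 1 of length 1, 1 of length 2. Total 3.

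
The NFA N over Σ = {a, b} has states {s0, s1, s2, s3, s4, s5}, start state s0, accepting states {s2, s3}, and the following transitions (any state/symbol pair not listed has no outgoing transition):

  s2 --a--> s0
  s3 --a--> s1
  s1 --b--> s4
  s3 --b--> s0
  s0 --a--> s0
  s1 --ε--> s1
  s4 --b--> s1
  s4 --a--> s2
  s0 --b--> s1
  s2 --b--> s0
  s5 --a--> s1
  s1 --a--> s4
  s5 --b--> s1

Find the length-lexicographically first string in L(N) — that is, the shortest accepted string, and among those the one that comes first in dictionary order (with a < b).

A breadth-first search from s0 reaches an accepting state first via the path s0 → s1 → s4 → s2 on input baa.
No string of length < 3 is accepted (BFS exhausts all shorter strings without reaching an accepting state), and baa is the lexicographically least accepting string of length 3.

baa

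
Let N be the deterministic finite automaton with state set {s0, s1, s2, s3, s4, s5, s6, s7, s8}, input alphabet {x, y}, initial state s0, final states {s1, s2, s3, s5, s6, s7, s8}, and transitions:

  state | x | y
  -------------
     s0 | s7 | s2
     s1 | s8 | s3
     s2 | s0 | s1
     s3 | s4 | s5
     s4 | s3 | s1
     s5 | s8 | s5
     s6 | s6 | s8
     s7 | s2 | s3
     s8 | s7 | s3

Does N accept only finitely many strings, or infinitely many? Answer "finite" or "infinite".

State s0 is reachable from the start and can reach an accepting state, and it lies on the cycle s0 → s2 → s0.
Traversing that cycle any number of times yields accepted strings of unbounded length, so the language is infinite.

infinite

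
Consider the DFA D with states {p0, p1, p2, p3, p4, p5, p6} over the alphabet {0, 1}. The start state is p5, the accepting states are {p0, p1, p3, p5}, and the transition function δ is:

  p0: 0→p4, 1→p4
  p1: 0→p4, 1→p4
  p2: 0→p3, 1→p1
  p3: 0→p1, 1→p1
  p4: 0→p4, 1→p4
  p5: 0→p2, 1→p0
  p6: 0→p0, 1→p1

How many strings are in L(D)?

6

The useful subgraph on states {p0, p1, p2, p3, p5} is acyclic, so L(D) is finite; the longest accepting path visits 4 useful states, giving maximum string length 3.
Counting accepting paths from p5 by length: 1 of length 0, 1 of length 1, 2 of length 2, 2 of length 3. Total 6.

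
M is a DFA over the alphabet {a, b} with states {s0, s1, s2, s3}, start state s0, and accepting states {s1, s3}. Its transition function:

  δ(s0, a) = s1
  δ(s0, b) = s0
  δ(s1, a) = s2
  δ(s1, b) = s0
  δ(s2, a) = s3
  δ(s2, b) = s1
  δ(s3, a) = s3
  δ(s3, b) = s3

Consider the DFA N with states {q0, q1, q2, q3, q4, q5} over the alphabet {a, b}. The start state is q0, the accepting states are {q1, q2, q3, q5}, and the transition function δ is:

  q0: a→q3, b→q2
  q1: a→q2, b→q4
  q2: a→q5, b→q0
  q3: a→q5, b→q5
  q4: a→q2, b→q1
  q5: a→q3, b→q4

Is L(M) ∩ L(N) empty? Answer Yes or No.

The string a is accepted by both M and N.
Hence L(M) ∩ L(N) ≠ ∅.

No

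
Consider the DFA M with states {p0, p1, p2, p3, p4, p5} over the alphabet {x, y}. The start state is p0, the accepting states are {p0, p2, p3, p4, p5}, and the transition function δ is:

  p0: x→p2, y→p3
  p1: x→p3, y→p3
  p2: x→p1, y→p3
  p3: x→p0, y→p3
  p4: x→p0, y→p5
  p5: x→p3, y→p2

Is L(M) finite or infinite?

State p0 is reachable from the start and can reach an accepting state, and it lies on the cycle p0 → p2 → p1 → p3 → p0.
Traversing that cycle any number of times yields accepted strings of unbounded length, so the language is infinite.

infinite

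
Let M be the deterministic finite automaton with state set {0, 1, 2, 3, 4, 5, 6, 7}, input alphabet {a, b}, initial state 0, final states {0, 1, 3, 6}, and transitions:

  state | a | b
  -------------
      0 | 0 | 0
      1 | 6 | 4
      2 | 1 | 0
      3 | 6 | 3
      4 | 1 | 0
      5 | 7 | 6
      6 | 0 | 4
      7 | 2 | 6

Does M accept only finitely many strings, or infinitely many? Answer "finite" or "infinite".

State 0 is reachable from the start and can reach an accepting state, and it lies on the cycle 0 → 0.
Traversing that cycle any number of times yields accepted strings of unbounded length, so the language is infinite.

infinite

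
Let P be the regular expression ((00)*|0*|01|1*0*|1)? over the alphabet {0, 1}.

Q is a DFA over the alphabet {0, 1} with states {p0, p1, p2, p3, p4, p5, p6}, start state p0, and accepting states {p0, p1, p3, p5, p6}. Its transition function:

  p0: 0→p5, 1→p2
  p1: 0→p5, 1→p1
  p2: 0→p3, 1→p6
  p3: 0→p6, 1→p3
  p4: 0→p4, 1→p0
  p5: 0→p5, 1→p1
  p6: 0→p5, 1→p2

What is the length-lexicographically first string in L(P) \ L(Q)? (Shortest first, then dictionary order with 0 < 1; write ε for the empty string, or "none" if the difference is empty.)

The string 1 is accepted by P but not by Q.
No shorter string lies in the difference, and 1 is the lexicographically first length-1 string in L(P) \ L(Q).

1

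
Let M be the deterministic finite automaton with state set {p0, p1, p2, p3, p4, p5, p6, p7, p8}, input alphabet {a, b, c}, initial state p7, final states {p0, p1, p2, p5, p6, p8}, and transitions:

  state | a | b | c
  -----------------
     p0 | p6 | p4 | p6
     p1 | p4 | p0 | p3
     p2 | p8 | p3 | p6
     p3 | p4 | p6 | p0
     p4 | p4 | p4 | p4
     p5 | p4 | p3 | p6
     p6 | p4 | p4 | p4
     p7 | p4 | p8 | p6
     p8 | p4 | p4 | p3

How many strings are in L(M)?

The useful subgraph on states {p0, p3, p6, p7, p8} is acyclic, so L(M) is finite; the longest accepting path visits 5 useful states, giving maximum string length 4.
Counting accepting paths from p7 by length: 2 of length 1, 2 of length 3, 2 of length 4. Total 6.

6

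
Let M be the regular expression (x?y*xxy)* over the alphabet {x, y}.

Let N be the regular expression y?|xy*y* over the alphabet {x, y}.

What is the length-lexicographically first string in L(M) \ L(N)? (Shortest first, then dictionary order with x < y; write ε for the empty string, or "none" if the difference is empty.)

The string xxy is accepted by M but not by N.
No shorter string lies in the difference, and xxy is the lexicographically first length-3 string in L(M) \ L(N).

xxy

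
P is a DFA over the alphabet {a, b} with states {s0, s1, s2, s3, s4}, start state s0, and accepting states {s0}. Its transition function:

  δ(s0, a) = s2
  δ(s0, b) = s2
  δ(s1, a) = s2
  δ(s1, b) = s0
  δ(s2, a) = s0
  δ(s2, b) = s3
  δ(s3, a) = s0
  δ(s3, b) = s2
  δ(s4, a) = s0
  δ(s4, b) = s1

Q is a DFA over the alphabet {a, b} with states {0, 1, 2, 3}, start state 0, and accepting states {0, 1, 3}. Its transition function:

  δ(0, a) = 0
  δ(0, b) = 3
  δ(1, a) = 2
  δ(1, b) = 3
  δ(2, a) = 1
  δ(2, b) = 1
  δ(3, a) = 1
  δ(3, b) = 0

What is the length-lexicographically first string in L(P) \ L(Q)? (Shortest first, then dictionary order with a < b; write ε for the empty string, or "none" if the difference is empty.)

baaba

The string baaba is accepted by P but not by Q.
No shorter string lies in the difference, and baaba is the lexicographically first length-5 string in L(P) \ L(Q).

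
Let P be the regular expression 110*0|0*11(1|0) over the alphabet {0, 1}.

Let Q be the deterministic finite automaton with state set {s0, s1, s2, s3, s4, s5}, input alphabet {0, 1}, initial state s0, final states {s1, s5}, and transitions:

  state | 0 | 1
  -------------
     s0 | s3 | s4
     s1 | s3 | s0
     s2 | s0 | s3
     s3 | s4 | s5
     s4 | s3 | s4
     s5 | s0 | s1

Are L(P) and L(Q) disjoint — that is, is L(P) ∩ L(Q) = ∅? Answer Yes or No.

Converting the expression P to a DFA (subset construction, then merging equivalent states) gives the minimal DFA with states {p0, p1, p2, p3, p4, p5, p6, p7, p8}, start state p0, accepting states {p7, p8} and transitions p0: 0→p1, 1→p2; p1: 0→p1, 1→p3; p2: 0→p4, 1→p5; p3: 0→p4, 1→p6; p4: 0→p4, 1→p4; p5: 0→p7, 1→p8; p6: 0→p8, 1→p8; p7: 0→p7, 1→p4; p8: 0→p4, 1→p4.
Exploring the product automaton P × Q from the start pair (p0, s0), following both machines on each input symbol, reaches 19 state pairs: (p0, s0), (p1, s3), (p2, s4), (p1, s4), (p3, s5), (p4, s3), (p5, s4), (p3, s4), (p4, s0), (p6, s1), (p4, s4), (p4, s5), (p7, s3), (p8, s4), (p6, s4), (p8, s3), (p8, s0), (p4, s1), (p7, s4).
P accepts in {p7, p8} and Q accepts in {s1, s5}; no reachable pair has both components accepting, so no string drives both machines to acceptance simultaneously and L(P) ∩ L(Q) = ∅.
So no string is accepted by both, and the intersection is empty.

Yes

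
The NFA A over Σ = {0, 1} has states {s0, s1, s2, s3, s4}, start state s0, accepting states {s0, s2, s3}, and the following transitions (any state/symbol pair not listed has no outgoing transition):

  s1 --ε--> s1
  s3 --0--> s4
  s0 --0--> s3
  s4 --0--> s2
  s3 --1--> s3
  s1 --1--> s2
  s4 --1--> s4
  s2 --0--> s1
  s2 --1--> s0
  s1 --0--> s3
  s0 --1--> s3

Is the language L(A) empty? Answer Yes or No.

The empty string ε is accepted: the run s0 ends in the accepting state s0.
Since at least one string is accepted, L(A) is not empty.

No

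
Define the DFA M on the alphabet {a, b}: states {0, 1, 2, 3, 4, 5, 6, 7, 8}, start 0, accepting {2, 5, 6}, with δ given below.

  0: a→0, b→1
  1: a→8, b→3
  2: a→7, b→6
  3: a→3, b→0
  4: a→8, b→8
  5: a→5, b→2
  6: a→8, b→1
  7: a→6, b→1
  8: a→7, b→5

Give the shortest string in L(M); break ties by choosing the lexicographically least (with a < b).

bab

A breadth-first search from 0 reaches an accepting state first via the path 0 → 1 → 8 → 5 on input bab.
No string of length < 3 is accepted (BFS exhausts all shorter strings without reaching an accepting state), and bab is the lexicographically least accepting string of length 3.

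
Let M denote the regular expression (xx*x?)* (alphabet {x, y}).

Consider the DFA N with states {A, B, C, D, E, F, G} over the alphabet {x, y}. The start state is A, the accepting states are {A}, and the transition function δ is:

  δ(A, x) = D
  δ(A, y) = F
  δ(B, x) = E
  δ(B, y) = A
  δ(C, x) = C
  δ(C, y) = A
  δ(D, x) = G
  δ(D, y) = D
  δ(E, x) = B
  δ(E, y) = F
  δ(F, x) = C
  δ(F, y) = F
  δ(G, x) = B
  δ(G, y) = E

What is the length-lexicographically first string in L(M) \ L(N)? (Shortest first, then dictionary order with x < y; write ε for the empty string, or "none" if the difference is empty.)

The string x is accepted by M but not by N.
No shorter string lies in the difference, and x is the lexicographically first length-1 string in L(M) \ L(N).

x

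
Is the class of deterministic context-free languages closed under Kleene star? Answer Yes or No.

No

L = {c aⁿbⁿ : n≥0} ∪ {cc aⁿb²ⁿ : n≥0} is a DCFL (the number of leading c's fixes which ratio the DPDA checks), but L* is not. Every word of L starts with c, so in a factorisation of the string cc aⁱbʲ (i≥1) into words of L each factor begins at one of the two c's: either the whole string is a single word of L (forcing j = 2i), or it splits as c · (c aⁱbʲ) with c ∈ L (take n = 0) and c aⁱbʲ ∈ L (forcing j = i). Thus L* ∩ cca⁺b* = {cc aⁿbⁿ : n≥1} ∪ {cc aⁿb²ⁿ : n≥1}. A DPDA for L* would give one for this intersection with a regular set, and, started from its configuration after reading cc, one for {aⁿbⁿ : n≥1} ∪ {aⁿb²ⁿ : n≥1}, which no deterministic PDA accepts (a DPDA for it would have a single run on aⁿb²ⁿ, accepting after the prefix aⁿbⁿ and accepting again after n more b's; an ordinary PDA that simulates it on a's and b's and, at any moment when it is accepting, may switch to reading only a fresh letter d while feeding each d to the simulation as a b, would accept aⁱbʲdᵏ (k≥1) exactly when both aⁱbʲ and aⁱbʲ⁺ᵏ are in the language, i.e. its language intersected with the regular set a*b*d⁺ would be exactly {aⁿbⁿdⁿ : n≥1} — impossible, since context-free languages are closed under intersection with regular sets and {aⁿbⁿdⁿ} is not context-free). So L* is not a DCFL.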